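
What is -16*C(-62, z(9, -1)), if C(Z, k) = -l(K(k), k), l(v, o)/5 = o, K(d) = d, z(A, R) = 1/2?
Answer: 40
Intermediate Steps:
z(A, R) = ½ (z(A, R) = 1*(½) = ½)
l(v, o) = 5*o
C(Z, k) = -5*k
-16*C(-62, z(9, -1)) = -(-80)/2 = -16*(-5/2) = 40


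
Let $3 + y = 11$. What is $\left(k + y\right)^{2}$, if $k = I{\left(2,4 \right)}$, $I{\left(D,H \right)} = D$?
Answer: $100$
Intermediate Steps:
$y = 8$ ($y = -3 + 11 = 8$)
$k = 2$
$\left(k + y\right)^{2} = \left(2 + 8\right)^{2} = 10^{2} = 100$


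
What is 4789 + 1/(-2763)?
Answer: 13232006/2763 ≈ 4789.0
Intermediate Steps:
4789 + 1/(-2763) = 4789 - 1/2763 = 13232006/2763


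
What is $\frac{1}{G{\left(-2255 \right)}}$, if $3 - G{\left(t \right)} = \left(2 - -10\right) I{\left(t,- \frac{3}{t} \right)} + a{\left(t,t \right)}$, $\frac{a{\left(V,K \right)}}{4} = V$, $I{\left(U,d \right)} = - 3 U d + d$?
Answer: $\frac{2255}{20103289} \approx 0.00011217$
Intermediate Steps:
$I{\left(U,d \right)} = d - 3 U d$ ($I{\left(U,d \right)} = - 3 U d + d = d - 3 U d$)
$a{\left(V,K \right)} = 4 V$
$G{\left(t \right)} = 3 - 4 t + \frac{36 \left(1 - 3 t\right)}{t}$ ($G{\left(t \right)} = 3 - \left(\left(2 - -10\right) - \frac{3}{t} \left(1 - 3 t\right) + 4 t\right) = 3 - \left(\left(2 + 10\right) \left(- \frac{3 \left(1 - 3 t\right)}{t}\right) + 4 t\right) = 3 - \left(12 \left(- \frac{3 \left(1 - 3 t\right)}{t}\right) + 4 t\right) = 3 - \left(- \frac{36 \left(1 - 3 t\right)}{t} + 4 t\right) = 3 - \left(4 t - \frac{36 \left(1 - 3 t\right)}{t}\right) = 3 - 4 t + \frac{36 \left(1 - 3 t\right)}{t}$)
$\frac{1}{G{\left(-2255 \right)}} = \frac{1}{-105 - -9020 + \frac{36}{-2255}} = \frac{1}{-105 + 9020 + 36 \left(- \frac{1}{2255}\right)} = \frac{1}{-105 + 9020 - \frac{36}{2255}} = \frac{1}{\frac{20103289}{2255}} = \frac{2255}{20103289}$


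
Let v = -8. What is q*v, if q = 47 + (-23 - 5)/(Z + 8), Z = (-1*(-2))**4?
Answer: -1100/3 ≈ -366.67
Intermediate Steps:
Z = 16 (Z = 2**4 = 16)
q = 275/6 (q = 47 + (-23 - 5)/(16 + 8) = 47 - 28/24 = 47 - 28*1/24 = 47 - 7/6 = 275/6 ≈ 45.833)
q*v = (275/6)*(-8) = -1100/3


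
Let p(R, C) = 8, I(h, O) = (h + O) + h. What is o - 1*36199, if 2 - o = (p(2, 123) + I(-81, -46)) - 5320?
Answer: -30677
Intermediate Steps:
I(h, O) = O + 2*h (I(h, O) = (O + h) + h = O + 2*h)
o = 5522 (o = 2 - ((8 + (-46 + 2*(-81))) - 5320) = 2 - ((8 + (-46 - 162)) - 5320) = 2 - ((8 - 208) - 5320) = 2 - (-200 - 5320) = 2 - 1*(-5520) = 2 + 5520 = 5522)
o - 1*36199 = 5522 - 1*36199 = 5522 - 36199 = -30677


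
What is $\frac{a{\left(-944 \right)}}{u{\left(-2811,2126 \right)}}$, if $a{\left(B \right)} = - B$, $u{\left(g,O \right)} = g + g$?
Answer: $- \frac{472}{2811} \approx -0.16791$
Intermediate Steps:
$u{\left(g,O \right)} = 2 g$
$\frac{a{\left(-944 \right)}}{u{\left(-2811,2126 \right)}} = \frac{\left(-1\right) \left(-944\right)}{2 \left(-2811\right)} = \frac{944}{-5622} = 944 \left(- \frac{1}{5622}\right) = - \frac{472}{2811}$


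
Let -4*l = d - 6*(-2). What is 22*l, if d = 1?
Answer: -143/2 ≈ -71.500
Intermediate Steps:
l = -13/4 (l = -(1 - 6*(-2))/4 = -(1 - 1*(-12))/4 = -(1 + 12)/4 = -1/4*13 = -13/4 ≈ -3.2500)
22*l = 22*(-13/4) = -143/2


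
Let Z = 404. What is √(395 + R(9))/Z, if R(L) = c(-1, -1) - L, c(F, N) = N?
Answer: √385/404 ≈ 0.048568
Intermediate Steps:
R(L) = -1 - L
√(395 + R(9))/Z = √(395 + (-1 - 1*9))/404 = √(395 + (-1 - 9))*(1/404) = √(395 - 10)*(1/404) = √385*(1/404) = √385/404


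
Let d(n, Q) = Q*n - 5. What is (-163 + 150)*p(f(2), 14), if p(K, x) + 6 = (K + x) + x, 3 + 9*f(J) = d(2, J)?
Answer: -2522/9 ≈ -280.22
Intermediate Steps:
d(n, Q) = -5 + Q*n
f(J) = -8/9 + 2*J/9 (f(J) = -1/3 + (-5 + J*2)/9 = -1/3 + (-5 + 2*J)/9 = -1/3 + (-5/9 + 2*J/9) = -8/9 + 2*J/9)
p(K, x) = -6 + K + 2*x (p(K, x) = -6 + ((K + x) + x) = -6 + (K + 2*x) = -6 + K + 2*x)
(-163 + 150)*p(f(2), 14) = (-163 + 150)*(-6 + (-8/9 + (2/9)*2) + 2*14) = -13*(-6 + (-8/9 + 4/9) + 28) = -13*(-6 - 4/9 + 28) = -13*194/9 = -2522/9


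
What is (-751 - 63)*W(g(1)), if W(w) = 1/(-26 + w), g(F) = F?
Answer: 814/25 ≈ 32.560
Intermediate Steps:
(-751 - 63)*W(g(1)) = (-751 - 63)/(-26 + 1) = -814/(-25) = -814*(-1/25) = 814/25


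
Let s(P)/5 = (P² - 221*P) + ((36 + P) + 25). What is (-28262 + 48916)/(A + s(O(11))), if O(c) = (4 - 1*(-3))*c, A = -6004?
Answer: -10327/30377 ≈ -0.33996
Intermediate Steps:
O(c) = 7*c (O(c) = (4 + 3)*c = 7*c)
s(P) = 305 - 1100*P + 5*P² (s(P) = 5*((P² - 221*P) + ((36 + P) + 25)) = 5*((P² - 221*P) + (61 + P)) = 5*(61 + P² - 220*P) = 305 - 1100*P + 5*P²)
(-28262 + 48916)/(A + s(O(11))) = (-28262 + 48916)/(-6004 + (305 - 7700*11 + 5*(7*11)²)) = 20654/(-6004 + (305 - 1100*77 + 5*77²)) = 20654/(-6004 + (305 - 84700 + 5*5929)) = 20654/(-6004 + (305 - 84700 + 29645)) = 20654/(-6004 - 54750) = 20654/(-60754) = 20654*(-1/60754) = -10327/30377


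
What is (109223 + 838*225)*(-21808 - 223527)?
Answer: -73054138955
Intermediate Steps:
(109223 + 838*225)*(-21808 - 223527) = (109223 + 188550)*(-245335) = 297773*(-245335) = -73054138955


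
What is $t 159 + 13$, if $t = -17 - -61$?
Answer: $7009$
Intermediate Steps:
$t = 44$ ($t = -17 + 61 = 44$)
$t 159 + 13 = 44 \cdot 159 + 13 = 6996 + 13 = 7009$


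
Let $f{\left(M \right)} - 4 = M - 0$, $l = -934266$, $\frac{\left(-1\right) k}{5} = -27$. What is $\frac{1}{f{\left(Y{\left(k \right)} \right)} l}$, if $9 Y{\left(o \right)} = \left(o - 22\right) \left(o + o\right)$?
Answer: $- \frac{1}{3170898804} \approx -3.1537 \cdot 10^{-10}$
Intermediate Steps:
$k = 135$ ($k = \left(-5\right) \left(-27\right) = 135$)
$Y{\left(o \right)} = \frac{2 o \left(-22 + o\right)}{9}$ ($Y{\left(o \right)} = \frac{\left(o - 22\right) \left(o + o\right)}{9} = \frac{\left(-22 + o\right) 2 o}{9} = \frac{2 o \left(-22 + o\right)}{9}$)
$f{\left(M \right)} = 4 + M$ ($f{\left(M \right)} = 4 + \left(M - 0\right) = 4 + \left(M + 0\right) = 4 + M$)
$\frac{1}{f{\left(Y{\left(k \right)} \right)} l} = \frac{1}{\left(4 + \frac{2}{9} \cdot 135 \left(-22 + 135\right)\right) \left(-934266\right)} = \frac{1}{4 + \frac{2}{9} \cdot 135 \cdot 113} \left(- \frac{1}{934266}\right) = \frac{1}{4 + 3390} \left(- \frac{1}{934266}\right) = \frac{1}{3394} \left(- \frac{1}{934266}\right) = - \frac{1}{3170898804}$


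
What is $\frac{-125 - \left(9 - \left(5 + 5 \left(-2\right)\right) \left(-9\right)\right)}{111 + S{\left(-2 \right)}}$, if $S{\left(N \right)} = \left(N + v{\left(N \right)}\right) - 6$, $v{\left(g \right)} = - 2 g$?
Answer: $- \frac{89}{107} \approx -0.83178$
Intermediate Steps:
$S{\left(N \right)} = -6 - N$ ($S{\left(N \right)} = \left(N - 2 N\right) - 6 = - N - 6 = -6 - N$)
$\frac{-125 - \left(9 - \left(5 + 5 \left(-2\right)\right) \left(-9\right)\right)}{111 + S{\left(-2 \right)}} = \frac{-125 - \left(9 - \left(5 + 5 \left(-2\right)\right) \left(-9\right)\right)}{111 - 4} = \frac{-125 - \left(9 - \left(5 - 10\right) \left(-9\right)\right)}{111 + \left(-6 + 2\right)} = \frac{-125 - -36}{111 - 4} = \frac{-125 + \left(-9 + 45\right)}{107} = \left(-125 + 36\right) \frac{1}{107} = \left(-89\right) \frac{1}{107} = - \frac{89}{107}$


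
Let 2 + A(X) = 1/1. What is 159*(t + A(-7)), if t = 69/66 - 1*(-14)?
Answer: 49131/22 ≈ 2233.2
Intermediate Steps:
t = 331/22 (t = 69*(1/66) + 14 = 23/22 + 14 = 331/22 ≈ 15.045)
A(X) = -1 (A(X) = -2 + 1/1 = -2 + 1 = -1)
159*(t + A(-7)) = 159*(331/22 - 1) = 159*(309/22) = 49131/22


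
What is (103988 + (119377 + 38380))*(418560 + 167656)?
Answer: 153439106920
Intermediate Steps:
(103988 + (119377 + 38380))*(418560 + 167656) = (103988 + 157757)*586216 = 261745*586216 = 153439106920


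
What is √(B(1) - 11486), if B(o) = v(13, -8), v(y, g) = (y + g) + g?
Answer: I*√11489 ≈ 107.19*I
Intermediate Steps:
v(y, g) = y + 2*g (v(y, g) = (g + y) + g = y + 2*g)
B(o) = -3 (B(o) = 13 + 2*(-8) = 13 - 16 = -3)
√(B(1) - 11486) = √(-3 - 11486) = √(-11489) = I*√11489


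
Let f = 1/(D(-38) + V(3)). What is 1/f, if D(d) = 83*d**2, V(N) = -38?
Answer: 119814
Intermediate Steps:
f = 1/119814 (f = 1/(83*(-38)**2 - 38) = 1/(83*1444 - 38) = 1/(119852 - 38) = 1/119814 ≈ 8.3463e-6)
1/f = 1/(1/119814) = 119814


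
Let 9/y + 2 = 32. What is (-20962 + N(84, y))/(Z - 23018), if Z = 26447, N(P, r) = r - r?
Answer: -20962/3429 ≈ -6.1132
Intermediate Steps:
y = 3/10 (y = 9/(-2 + 32) = 9/30 = 9*(1/30) = 3/10 ≈ 0.30000)
N(P, r) = 0
(-20962 + N(84, y))/(Z - 23018) = (-20962 + 0)/(26447 - 23018) = -20962/3429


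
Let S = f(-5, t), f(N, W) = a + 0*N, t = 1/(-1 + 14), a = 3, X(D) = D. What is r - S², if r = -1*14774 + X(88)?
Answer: -14695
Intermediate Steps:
t = 1/13 ≈ 0.076923
f(N, W) = 3 (f(N, W) = 3 + 0*N = 3 + 0 = 3)
S = 3
r = -14686 (r = -1*14774 + 88 = -14774 + 88 = -14686)
r - S² = -14686 - 1*3² = -14686 - 1*9 = -14686 - 9 = -14695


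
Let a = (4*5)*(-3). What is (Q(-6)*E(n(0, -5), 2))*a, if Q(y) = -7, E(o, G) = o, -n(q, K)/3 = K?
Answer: 6300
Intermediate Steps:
n(q, K) = -3*K
a = -60 (a = 20*(-3) = -60)
(Q(-6)*E(n(0, -5), 2))*a = -(-21)*(-5)*(-60) = -7*15*(-60) = -105*(-60) = 6300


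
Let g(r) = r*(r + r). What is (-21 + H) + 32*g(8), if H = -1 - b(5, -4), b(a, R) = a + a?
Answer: 4064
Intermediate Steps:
b(a, R) = 2*a
g(r) = 2*r**2 (g(r) = r*(2*r) = 2*r**2)
H = -11 (H = -1 - 2*5 = -1 - 1*10 = -1 - 10 = -11)
(-21 + H) + 32*g(8) = (-21 - 11) + 32*(2*8**2) = -32 + 32*(2*64) = -32 + 32*128 = -32 + 4096 = 4064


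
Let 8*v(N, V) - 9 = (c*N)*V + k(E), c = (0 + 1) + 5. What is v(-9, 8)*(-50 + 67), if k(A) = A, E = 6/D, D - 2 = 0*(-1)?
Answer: -1785/2 ≈ -892.50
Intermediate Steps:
D = 2 (D = 2 + 0*(-1) = 2 + 0 = 2)
c = 6 (c = 1 + 5 = 6)
E = 3 (E = 6/2 = 6*(½) = 3)
v(N, V) = 3/2 + 3*N*V/4 (v(N, V) = 9/8 + ((6*N)*V + 3)/8 = 9/8 + (6*N*V + 3)/8 = 9/8 + (3 + 6*N*V)/8 = 9/8 + (3/8 + 3*N*V/4) = 3/2 + 3*N*V/4)
v(-9, 8)*(-50 + 67) = (3/2 + (¾)*(-9)*8)*(-50 + 67) = (3/2 - 54)*17 = -105/2*17 = -1785/2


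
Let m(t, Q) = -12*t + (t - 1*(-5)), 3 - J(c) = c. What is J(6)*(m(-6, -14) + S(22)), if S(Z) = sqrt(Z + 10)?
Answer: -213 - 12*sqrt(2) ≈ -229.97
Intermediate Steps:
J(c) = 3 - c
m(t, Q) = 5 - 11*t (m(t, Q) = -12*t + (t + 5) = -12*t + (5 + t) = 5 - 11*t)
S(Z) = sqrt(10 + Z)
J(6)*(m(-6, -14) + S(22)) = (3 - 1*6)*((5 - 11*(-6)) + sqrt(10 + 22)) = (3 - 6)*((5 + 66) + sqrt(32)) = -3*(71 + 4*sqrt(2)) = -213 - 12*sqrt(2)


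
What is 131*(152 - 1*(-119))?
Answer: 35501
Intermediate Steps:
131*(152 - 1*(-119)) = 131*(152 + 119) = 131*271 = 35501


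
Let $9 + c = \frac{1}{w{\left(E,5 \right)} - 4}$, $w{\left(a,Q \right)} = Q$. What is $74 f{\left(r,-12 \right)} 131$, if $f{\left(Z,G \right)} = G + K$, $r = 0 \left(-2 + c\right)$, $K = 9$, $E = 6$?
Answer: $-29082$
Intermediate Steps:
$c = -8$ ($c = -9 + \frac{1}{5 - 4} = -9 + 1^{-1} = -9 + 1 = -8$)
$r = 0$ ($r = 0 \left(-2 - 8\right) = 0 \left(-10\right) = 0$)
$f{\left(Z,G \right)} = 9 + G$ ($f{\left(Z,G \right)} = G + 9 = 9 + G$)
$74 f{\left(r,-12 \right)} 131 = 74 \left(9 - 12\right) 131 = 74 \left(-3\right) 131 = \left(-222\right) 131 = -29082$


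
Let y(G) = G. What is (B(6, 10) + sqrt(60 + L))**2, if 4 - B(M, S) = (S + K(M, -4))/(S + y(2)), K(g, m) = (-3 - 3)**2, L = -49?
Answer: 397/36 + sqrt(11)/3 ≈ 12.133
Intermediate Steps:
K(g, m) = 36 (K(g, m) = (-6)**2 = 36)
B(M, S) = 4 - (36 + S)/(2 + S) (B(M, S) = 4 - (S + 36)/(S + 2) = 4 - (36 + S)/(2 + S))
(B(6, 10) + sqrt(60 + L))**2 = ((-28 + 3*10)/(2 + 10) + sqrt(60 - 49))**2 = ((-28 + 30)/12 + sqrt(11))**2 = ((1/12)*2 + sqrt(11))**2 = (1/6 + sqrt(11))**2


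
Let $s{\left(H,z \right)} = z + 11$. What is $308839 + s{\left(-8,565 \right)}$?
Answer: $309415$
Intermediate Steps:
$s{\left(H,z \right)} = 11 + z$
$308839 + s{\left(-8,565 \right)} = 308839 + \left(11 + 565\right) = 308839 + 576 = 309415$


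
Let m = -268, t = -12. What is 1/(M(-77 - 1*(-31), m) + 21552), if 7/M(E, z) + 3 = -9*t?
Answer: 15/323281 ≈ 4.6399e-5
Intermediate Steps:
M(E, z) = 1/15 (M(E, z) = 7/(-3 - 9*(-12)) = 7/(-3 + 108) = 7/105 = 7*(1/105) = 1/15)
1/(M(-77 - 1*(-31), m) + 21552) = 1/(1/15 + 21552) = 1/(323281/15) = 15/323281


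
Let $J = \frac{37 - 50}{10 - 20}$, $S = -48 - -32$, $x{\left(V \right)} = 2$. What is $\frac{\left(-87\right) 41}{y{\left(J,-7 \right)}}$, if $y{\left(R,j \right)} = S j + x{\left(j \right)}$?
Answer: $- \frac{1189}{38} \approx -31.289$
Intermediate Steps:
$S = -16$ ($S = -48 + 32 = -16$)
$J = \frac{13}{10}$ ($J = - \frac{13}{-10} = \left(-13\right) \left(- \frac{1}{10}\right) = \frac{13}{10} \approx 1.3$)
$y{\left(R,j \right)} = 2 - 16 j$ ($y{\left(R,j \right)} = - 16 j + 2 = 2 - 16 j$)
$\frac{\left(-87\right) 41}{y{\left(J,-7 \right)}} = \frac{\left(-87\right) 41}{2 - -112} = - \frac{3567}{2 + 112} = - \frac{3567}{114} = \left(-3567\right) \frac{1}{114} = - \frac{1189}{38}$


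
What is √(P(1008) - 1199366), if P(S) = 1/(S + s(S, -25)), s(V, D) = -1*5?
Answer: I*√1206572989291/1003 ≈ 1095.2*I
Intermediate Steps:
s(V, D) = -5
P(S) = 1/(-5 + S) (P(S) = 1/(S - 5) = 1/(-5 + S))
√(P(1008) - 1199366) = √(1/(-5 + 1008) - 1199366) = √(1/1003 - 1199366) = √(-1202964097/1003) = I*√1206572989291/1003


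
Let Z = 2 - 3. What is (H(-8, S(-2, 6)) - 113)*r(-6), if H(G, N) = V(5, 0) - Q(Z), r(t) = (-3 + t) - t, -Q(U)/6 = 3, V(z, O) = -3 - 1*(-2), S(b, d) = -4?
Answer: 288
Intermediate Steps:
Z = -1
V(z, O) = -1 (V(z, O) = -3 + 2 = -1)
Q(U) = -18 (Q(U) = -6*3 = -18)
r(t) = -3
H(G, N) = 17 (H(G, N) = -1 - 1*(-18) = -1 + 18 = 17)
(H(-8, S(-2, 6)) - 113)*r(-6) = (17 - 113)*(-3) = -96*(-3) = 288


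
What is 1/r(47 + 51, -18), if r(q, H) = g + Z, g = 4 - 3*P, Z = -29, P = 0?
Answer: -1/25 ≈ -0.040000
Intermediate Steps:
g = 4 (g = 4 - 3*0 = 4 + 0 = 4)
r(q, H) = -25 (r(q, H) = 4 - 29 = -25)
1/r(47 + 51, -18) = 1/(-25) = -1/25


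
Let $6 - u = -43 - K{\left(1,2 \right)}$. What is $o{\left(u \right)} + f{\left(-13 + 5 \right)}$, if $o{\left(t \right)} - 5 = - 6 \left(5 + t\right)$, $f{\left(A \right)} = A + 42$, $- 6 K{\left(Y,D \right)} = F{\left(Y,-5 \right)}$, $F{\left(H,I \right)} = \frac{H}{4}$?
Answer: $- \frac{1139}{4} \approx -284.75$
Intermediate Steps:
$F{\left(H,I \right)} = \frac{H}{4}$ ($F{\left(H,I \right)} = H \frac{1}{4} = \frac{H}{4}$)
$K{\left(Y,D \right)} = - \frac{Y}{24}$ ($K{\left(Y,D \right)} = - \frac{\frac{1}{4} Y}{6} = - \frac{Y}{24}$)
$u = \frac{1175}{24}$ ($u = 6 - \left(-43 - \left(- \frac{1}{24}\right) 1\right) = 6 - \left(-43 - - \frac{1}{24}\right) = 6 - \left(-43 + \frac{1}{24}\right) = 6 - - \frac{1031}{24} = 6 + \frac{1031}{24} = \frac{1175}{24} \approx 48.958$)
$f{\left(A \right)} = 42 + A$
$o{\left(t \right)} = -25 - 6 t$ ($o{\left(t \right)} = 5 - 6 \left(5 + t\right) = 5 - \left(30 + 6 t\right) = -25 - 6 t$)
$o{\left(u \right)} + f{\left(-13 + 5 \right)} = \left(-25 - \frac{1175}{4}\right) + \left(42 + \left(-13 + 5\right)\right) = \left(-25 - \frac{1175}{4}\right) + \left(42 - 8\right) = - \frac{1275}{4} + 34 = - \frac{1139}{4}$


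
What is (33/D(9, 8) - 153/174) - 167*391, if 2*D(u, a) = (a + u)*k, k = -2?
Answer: -64385623/986 ≈ -65300.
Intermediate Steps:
D(u, a) = -a - u (D(u, a) = ((a + u)*(-2))/2 = (-2*a - 2*u)/2 = -a - u)
(33/D(9, 8) - 153/174) - 167*391 = (33/(-1*8 - 1*9) - 153/174) - 167*391 = (33/(-8 - 9) - 153*1/174) - 65297 = (33/(-17) - 51/58) - 65297 = (33*(-1/17) - 51/58) - 65297 = (-33/17 - 51/58) - 65297 = -2781/986 - 65297 = -64385623/986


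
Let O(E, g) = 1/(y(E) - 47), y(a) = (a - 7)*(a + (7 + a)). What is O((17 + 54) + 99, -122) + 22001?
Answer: 1243364515/56514 ≈ 22001.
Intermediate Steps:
y(a) = (-7 + a)*(7 + 2*a)
O(E, g) = 1/(-96 - 7*E + 2*E²) (O(E, g) = 1/((-49 - 7*E + 2*E²) - 47) = 1/(-96 - 7*E + 2*E²))
O((17 + 54) + 99, -122) + 22001 = 1/(-96 - 7*((17 + 54) + 99) + 2*((17 + 54) + 99)²) + 22001 = 1/(-96 - 7*(71 + 99) + 2*(71 + 99)²) + 22001 = 1/(-96 - 7*170 + 2*170²) + 22001 = 1/(-96 - 1190 + 2*28900) + 22001 = 1/(-96 - 1190 + 57800) + 22001 = 1/56514 + 22001 = 1243364515/56514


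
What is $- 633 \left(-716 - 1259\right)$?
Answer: $1250175$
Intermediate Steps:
$- 633 \left(-716 - 1259\right) = \left(-633\right) \left(-1975\right) = 1250175$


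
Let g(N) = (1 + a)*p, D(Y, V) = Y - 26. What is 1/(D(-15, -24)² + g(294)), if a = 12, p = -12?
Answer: 1/1525 ≈ 0.00065574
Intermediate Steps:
D(Y, V) = -26 + Y
g(N) = -156 (g(N) = (1 + 12)*(-12) = 13*(-12) = -156)
1/(D(-15, -24)² + g(294)) = 1/((-26 - 15)² - 156) = 1/((-41)² - 156) = 1/(1681 - 156) = 1/1525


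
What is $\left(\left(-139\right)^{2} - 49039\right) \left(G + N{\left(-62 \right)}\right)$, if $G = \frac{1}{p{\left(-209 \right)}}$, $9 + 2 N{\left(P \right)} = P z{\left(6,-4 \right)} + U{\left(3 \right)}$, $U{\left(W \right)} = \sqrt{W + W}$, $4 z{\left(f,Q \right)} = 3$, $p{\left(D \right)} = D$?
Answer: $\frac{344773377}{418} - 14859 \sqrt{6} \approx 7.8842 \cdot 10^{5}$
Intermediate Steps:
$z{\left(f,Q \right)} = \frac{3}{4}$ ($z{\left(f,Q \right)} = \frac{1}{4} \cdot 3 = \frac{3}{4}$)
$U{\left(W \right)} = \sqrt{2} \sqrt{W}$ ($U{\left(W \right)} = \sqrt{2 W} = \sqrt{2} \sqrt{W}$)
$N{\left(P \right)} = - \frac{9}{2} + \frac{\sqrt{6}}{2} + \frac{3 P}{8}$ ($N{\left(P \right)} = - \frac{9}{2} + \frac{P \frac{3}{4} + \sqrt{2} \sqrt{3}}{2} = - \frac{9}{2} + \frac{\frac{3 P}{4} + \sqrt{6}}{2} = - \frac{9}{2} + \frac{\sqrt{6} + \frac{3 P}{4}}{2} = - \frac{9}{2} + \left(\frac{\sqrt{6}}{2} + \frac{3 P}{8}\right) = - \frac{9}{2} + \frac{\sqrt{6}}{2} + \frac{3 P}{8}$)
$G = - \frac{1}{209}$ ($G = \frac{1}{-209} = - \frac{1}{209} \approx -0.0047847$)
$\left(\left(-139\right)^{2} - 49039\right) \left(G + N{\left(-62 \right)}\right) = \left(\left(-139\right)^{2} - 49039\right) \left(- \frac{1}{209} + \left(- \frac{9}{2} + \frac{\sqrt{6}}{2} + \frac{3}{8} \left(-62\right)\right)\right) = \left(19321 - 49039\right) \left(- \frac{1}{209} - \left(\frac{111}{4} - \frac{\sqrt{6}}{2}\right)\right) = - 29718 \left(- \frac{1}{209} - \left(\frac{111}{4} - \frac{\sqrt{6}}{2}\right)\right) = - 29718 \left(- \frac{23203}{836} + \frac{\sqrt{6}}{2}\right) = \frac{344773377}{418} - 14859 \sqrt{6}$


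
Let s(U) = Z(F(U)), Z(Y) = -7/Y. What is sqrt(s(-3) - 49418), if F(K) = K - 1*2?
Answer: I*sqrt(1235415)/5 ≈ 222.3*I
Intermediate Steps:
F(K) = -2 + K (F(K) = K - 2 = -2 + K)
s(U) = -7/(-2 + U)
sqrt(s(-3) - 49418) = sqrt(-7/(-2 - 3) - 49418) = sqrt(-7/(-5) - 49418) = sqrt(-7*(-1/5) - 49418) = sqrt(7/5 - 49418) = sqrt(-247083/5) = I*sqrt(1235415)/5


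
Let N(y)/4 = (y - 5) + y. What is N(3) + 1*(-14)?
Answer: -10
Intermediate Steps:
N(y) = -20 + 8*y (N(y) = 4*((y - 5) + y) = 4*((-5 + y) + y) = 4*(-5 + 2*y) = -20 + 8*y)
N(3) + 1*(-14) = (-20 + 8*3) + 1*(-14) = (-20 + 24) - 14 = 4 - 14 = -10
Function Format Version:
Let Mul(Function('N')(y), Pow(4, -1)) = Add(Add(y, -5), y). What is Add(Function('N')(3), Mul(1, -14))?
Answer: -10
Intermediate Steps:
Function('N')(y) = Add(-20, Mul(8, y)) (Function('N')(y) = Mul(4, Add(Add(y, -5), y)) = Mul(4, Add(Add(-5, y), y)) = Mul(4, Add(-5, Mul(2, y))) = Add(-20, Mul(8, y)))
Add(Function('N')(3), Mul(1, -14)) = Add(Add(-20, Mul(8, 3)), Mul(1, -14)) = Add(Add(-20, 24), -14) = Add(4, -14) = -10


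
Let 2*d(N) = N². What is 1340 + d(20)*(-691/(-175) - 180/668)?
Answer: 2426636/1169 ≈ 2075.8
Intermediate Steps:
d(N) = N²/2
1340 + d(20)*(-691/(-175) - 180/668) = 1340 + ((½)*20²)*(-691/(-175) - 180/668) = 1340 + ((½)*400)*(-691*(-1/175) - 180*1/668) = 1340 + 200*(691/175 - 45/167) = 1340 + 200*(107522/29225) = 1340 + 860176/1169 = 2426636/1169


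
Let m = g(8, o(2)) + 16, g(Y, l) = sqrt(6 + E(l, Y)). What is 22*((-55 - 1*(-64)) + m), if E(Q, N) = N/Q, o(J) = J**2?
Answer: 550 + 44*sqrt(2) ≈ 612.23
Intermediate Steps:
g(Y, l) = sqrt(6 + Y/l)
m = 16 + 2*sqrt(2) (m = sqrt(6 + 8/(2**2)) + 16 = sqrt(6 + 8/4) + 16 = sqrt(6 + 8*(1/4)) + 16 = sqrt(6 + 2) + 16 = sqrt(8) + 16 = 2*sqrt(2) + 16 = 16 + 2*sqrt(2) ≈ 18.828)
22*((-55 - 1*(-64)) + m) = 22*((-55 - 1*(-64)) + (16 + 2*sqrt(2))) = 22*((-55 + 64) + (16 + 2*sqrt(2))) = 22*(9 + (16 + 2*sqrt(2))) = 22*(25 + 2*sqrt(2)) = 550 + 44*sqrt(2)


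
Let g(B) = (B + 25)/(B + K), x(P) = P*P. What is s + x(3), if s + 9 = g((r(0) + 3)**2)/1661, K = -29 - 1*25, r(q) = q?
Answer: -34/74745 ≈ -0.00045488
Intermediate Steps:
K = -54 (K = -29 - 25 = -54)
x(P) = P**2
g(B) = (25 + B)/(-54 + B) (g(B) = (B + 25)/(B - 54) = (25 + B)/(-54 + B))
s = -672739/74745 (s = -9 + ((25 + (0 + 3)**2)/(-54 + (0 + 3)**2))/1661 = -9 + ((25 + 3**2)/(-54 + 3**2))*(1/1661) = -9 + ((25 + 9)/(-54 + 9))*(1/1661) = -9 + (34/(-45))*(1/1661) = -9 - 1/45*34*(1/1661) = -9 - 34/45*1/1661 = -9 - 34/74745 = -672739/74745 ≈ -9.0005)
s + x(3) = -672739/74745 + 3**2 = -672739/74745 + 9 = -34/74745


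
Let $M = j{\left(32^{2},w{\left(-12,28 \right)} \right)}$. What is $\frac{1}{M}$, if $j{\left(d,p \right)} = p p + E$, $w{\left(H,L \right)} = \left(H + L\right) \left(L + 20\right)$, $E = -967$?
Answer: $\frac{1}{588857} \approx 1.6982 \cdot 10^{-6}$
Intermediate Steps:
$w{\left(H,L \right)} = \left(20 + L\right) \left(H + L\right)$ ($w{\left(H,L \right)} = \left(H + L\right) \left(20 + L\right) = \left(20 + L\right) \left(H + L\right)$)
$j{\left(d,p \right)} = -967 + p^{2}$ ($j{\left(d,p \right)} = p p - 967 = p^{2} - 967 = -967 + p^{2}$)
$M = 588857$ ($M = -967 + \left(28^{2} + 20 \left(-12\right) + 20 \cdot 28 - 336\right)^{2} = -967 + \left(784 - 240 + 560 - 336\right)^{2} = -967 + 768^{2} = -967 + 589824 = 588857$)
$\frac{1}{M} = \frac{1}{588857}$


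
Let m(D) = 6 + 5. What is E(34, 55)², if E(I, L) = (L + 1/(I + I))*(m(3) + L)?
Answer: 15240643209/1156 ≈ 1.3184e+7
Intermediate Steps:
m(D) = 11
E(I, L) = (11 + L)*(L + 1/(2*I)) (E(I, L) = (L + 1/(I + I))*(11 + L) = (L + 1/(2*I))*(11 + L) = (11 + L)*(L + 1/(2*I)))
E(34, 55)² = ((½)*(11 + 55 + 2*34*55*(11 + 55))/34)² = ((½)*(1/34)*(11 + 55 + 2*34*55*66))² = ((½)*(1/34)*(11 + 55 + 246840))² = ((½)*(1/34)*246906)² = (123453/34)² = 15240643209/1156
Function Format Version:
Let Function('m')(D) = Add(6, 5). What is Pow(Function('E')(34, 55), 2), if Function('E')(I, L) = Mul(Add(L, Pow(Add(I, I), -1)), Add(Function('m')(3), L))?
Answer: Rational(15240643209, 1156) ≈ 1.3184e+7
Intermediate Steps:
Function('m')(D) = 11
Function('E')(I, L) = Mul(Add(11, L), Add(L, Mul(Rational(1, 2), Pow(I, -1)))) (Function('E')(I, L) = Mul(Add(L, Pow(Add(I, I), -1)), Add(11, L)) = Mul(Add(L, Pow(Mul(2, I), -1)), Add(11, L)) = Mul(Add(L, Mul(Rational(1, 2), Pow(I, -1))), Add(11, L)) = Mul(Add(11, L), Add(L, Mul(Rational(1, 2), Pow(I, -1)))))
Pow(Function('E')(34, 55), 2) = Pow(Mul(Rational(1, 2), Pow(34, -1), Add(11, 55, Mul(2, 34, 55, Add(11, 55)))), 2) = Pow(Mul(Rational(1, 2), Rational(1, 34), Add(11, 55, Mul(2, 34, 55, 66))), 2) = Pow(Mul(Rational(1, 2), Rational(1, 34), Add(11, 55, 246840)), 2) = Pow(Mul(Rational(1, 2), Rational(1, 34), 246906), 2) = Pow(Rational(123453, 34), 2) = Rational(15240643209, 1156)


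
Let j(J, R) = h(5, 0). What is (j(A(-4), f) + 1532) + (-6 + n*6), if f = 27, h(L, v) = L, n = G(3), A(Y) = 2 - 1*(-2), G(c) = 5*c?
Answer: 1621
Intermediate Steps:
A(Y) = 4 (A(Y) = 2 + 2 = 4)
n = 15 (n = 5*3 = 15)
j(J, R) = 5
(j(A(-4), f) + 1532) + (-6 + n*6) = (5 + 1532) + (-6 + 15*6) = 1537 + (-6 + 90) = 1537 + 84 = 1621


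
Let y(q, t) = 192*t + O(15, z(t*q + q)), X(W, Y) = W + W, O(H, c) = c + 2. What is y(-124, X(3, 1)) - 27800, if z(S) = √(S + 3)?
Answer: -26646 + I*√865 ≈ -26646.0 + 29.411*I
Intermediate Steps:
z(S) = √(3 + S)
O(H, c) = 2 + c
X(W, Y) = 2*W
y(q, t) = 2 + √(3 + q + q*t) + 192*t (y(q, t) = 192*t + (2 + √(3 + (t*q + q))) = 192*t + (2 + √(3 + (q*t + q))) = 192*t + (2 + √(3 + (q + q*t))) = 192*t + (2 + √(3 + q + q*t)) = 2 + √(3 + q + q*t) + 192*t)
y(-124, X(3, 1)) - 27800 = (2 + √(3 - 124*(1 + 2*3)) + 192*(2*3)) - 27800 = (2 + √(3 - 124*(1 + 6)) + 192*6) - 27800 = (2 + √(3 - 124*7) + 1152) - 27800 = (2 + √(3 - 868) + 1152) - 27800 = (2 + √(-865) + 1152) - 27800 = (2 + I*√865 + 1152) - 27800 = (1154 + I*√865) - 27800 = -26646 + I*√865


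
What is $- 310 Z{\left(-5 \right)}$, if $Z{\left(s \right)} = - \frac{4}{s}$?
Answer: $-248$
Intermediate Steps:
$- 310 Z{\left(-5 \right)} = - 310 \left(- \frac{4}{-5}\right) = - 310 \left(\left(-4\right) \left(- \frac{1}{5}\right)\right) = \left(-310\right) \frac{4}{5} = -248$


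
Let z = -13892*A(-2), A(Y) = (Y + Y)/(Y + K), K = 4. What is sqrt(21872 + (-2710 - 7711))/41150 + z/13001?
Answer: 27784/13001 + sqrt(11451)/41150 ≈ 2.1397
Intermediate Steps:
A(Y) = 2*Y/(4 + Y) (A(Y) = (Y + Y)/(Y + 4) = (2*Y)/(4 + Y) = 2*Y/(4 + Y))
z = 27784 (z = -27784*(-2)/(4 - 2) = -27784*(-2)/2 = -13892*(-2) = 27784)
sqrt(21872 + (-2710 - 7711))/41150 + z/13001 = sqrt(21872 + (-2710 - 7711))/41150 + 27784/13001 = sqrt(21872 - 10421)*(1/41150) + 27784*(1/13001) = sqrt(11451)*(1/41150) + 27784/13001 = sqrt(11451)/41150 + 27784/13001 = 27784/13001 + sqrt(11451)/41150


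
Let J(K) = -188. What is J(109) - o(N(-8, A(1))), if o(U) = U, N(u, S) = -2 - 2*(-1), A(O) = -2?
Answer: -188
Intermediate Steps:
N(u, S) = 0 (N(u, S) = -2 + 2 = 0)
J(109) - o(N(-8, A(1))) = -188 - 1*0 = -188 + 0 = -188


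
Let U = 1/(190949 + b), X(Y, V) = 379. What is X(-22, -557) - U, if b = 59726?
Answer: 95005824/250675 ≈ 379.00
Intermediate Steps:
U = 1/250675 (U = 1/(190949 + 59726) = 1/250675 ≈ 3.9892e-6)
X(-22, -557) - U = 379 - 1*1/250675 = 379 - 1/250675 = 95005824/250675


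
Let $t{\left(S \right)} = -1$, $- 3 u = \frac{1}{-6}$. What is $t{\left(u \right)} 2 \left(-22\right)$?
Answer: $44$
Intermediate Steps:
$u = \frac{1}{18}$ ($u = - \frac{1}{3 \left(-6\right)} = \left(- \frac{1}{3}\right) \left(- \frac{1}{6}\right) = \frac{1}{18} \approx 0.055556$)
$t{\left(u \right)} 2 \left(-22\right) = \left(-1\right) 2 \left(-22\right) = \left(-2\right) \left(-22\right) = 44$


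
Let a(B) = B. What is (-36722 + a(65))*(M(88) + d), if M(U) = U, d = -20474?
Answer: 747289602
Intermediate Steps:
(-36722 + a(65))*(M(88) + d) = (-36722 + 65)*(88 - 20474) = -36657*(-20386) = 747289602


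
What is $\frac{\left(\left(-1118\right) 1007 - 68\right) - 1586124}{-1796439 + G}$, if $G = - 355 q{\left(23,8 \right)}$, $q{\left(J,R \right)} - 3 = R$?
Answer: $\frac{1356009}{900172} \approx 1.5064$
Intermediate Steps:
$q{\left(J,R \right)} = 3 + R$
$G = -3905$ ($G = - 355 \left(3 + 8\right) = \left(-355\right) 11 = -3905$)
$\frac{\left(\left(-1118\right) 1007 - 68\right) - 1586124}{-1796439 + G} = \frac{\left(\left(-1118\right) 1007 - 68\right) - 1586124}{-1796439 - 3905} = \frac{\left(-1125826 - 68\right) - 1586124}{-1800344} = \left(-1125894 - 1586124\right) \left(- \frac{1}{1800344}\right) = \left(-2712018\right) \left(- \frac{1}{1800344}\right) = \frac{1356009}{900172}$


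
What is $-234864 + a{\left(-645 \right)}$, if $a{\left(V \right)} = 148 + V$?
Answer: $-235361$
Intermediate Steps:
$-234864 + a{\left(-645 \right)} = -234864 + \left(148 - 645\right) = -234864 - 497 = -235361$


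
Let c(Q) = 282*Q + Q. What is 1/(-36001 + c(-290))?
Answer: -1/118071 ≈ -8.4695e-6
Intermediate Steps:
c(Q) = 283*Q
1/(-36001 + c(-290)) = 1/(-36001 + 283*(-290)) = 1/(-36001 - 82070) = 1/(-118071) = -1/118071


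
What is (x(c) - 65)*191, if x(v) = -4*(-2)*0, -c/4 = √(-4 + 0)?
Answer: -12415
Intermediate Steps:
c = -8*I (c = -4*√(-4 + 0) = -8*I ≈ -8.0*I)
x(v) = 0 (x(v) = 8*0 = 0)
(x(c) - 65)*191 = (0 - 65)*191 = -65*191 = -12415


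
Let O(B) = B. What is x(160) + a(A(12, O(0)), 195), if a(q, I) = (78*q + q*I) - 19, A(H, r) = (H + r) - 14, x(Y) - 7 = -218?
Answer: -776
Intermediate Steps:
x(Y) = -211 (x(Y) = 7 - 218 = -211)
A(H, r) = -14 + H + r
a(q, I) = -19 + 78*q + I*q (a(q, I) = (78*q + I*q) - 19 = -19 + 78*q + I*q)
x(160) + a(A(12, O(0)), 195) = -211 + (-19 + 78*(-14 + 12 + 0) + 195*(-14 + 12 + 0)) = -211 + (-19 + 78*(-2) + 195*(-2)) = -211 + (-19 - 156 - 390) = -211 - 565 = -776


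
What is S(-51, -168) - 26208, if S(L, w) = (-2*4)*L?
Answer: -25800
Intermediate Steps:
S(L, w) = -8*L
S(-51, -168) - 26208 = -8*(-51) - 26208 = 408 - 26208 = -25800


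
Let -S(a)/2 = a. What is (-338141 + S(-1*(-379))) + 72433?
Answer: -266466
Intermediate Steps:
S(a) = -2*a
(-338141 + S(-1*(-379))) + 72433 = (-338141 - (-2)*(-379)) + 72433 = (-338141 - 2*379) + 72433 = (-338141 - 758) + 72433 = -338899 + 72433 = -266466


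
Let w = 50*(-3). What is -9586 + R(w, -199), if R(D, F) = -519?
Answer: -10105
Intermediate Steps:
w = -150
-9586 + R(w, -199) = -9586 - 519 = -10105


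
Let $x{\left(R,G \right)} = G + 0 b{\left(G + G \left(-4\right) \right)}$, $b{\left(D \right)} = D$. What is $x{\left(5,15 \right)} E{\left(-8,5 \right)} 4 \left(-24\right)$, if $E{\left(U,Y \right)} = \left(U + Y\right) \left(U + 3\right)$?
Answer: $-21600$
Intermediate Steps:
$E{\left(U,Y \right)} = \left(3 + U\right) \left(U + Y\right)$ ($E{\left(U,Y \right)} = \left(U + Y\right) \left(3 + U\right) = \left(3 + U\right) \left(U + Y\right)$)
$x{\left(R,G \right)} = G$ ($x{\left(R,G \right)} = G + 0 \left(G + G \left(-4\right)\right) = G + 0 \left(G - 4 G\right) = G + 0 \left(- 3 G\right) = G + 0 = G$)
$x{\left(5,15 \right)} E{\left(-8,5 \right)} 4 \left(-24\right) = 15 \left(\left(-8\right)^{2} + 3 \left(-8\right) + 3 \cdot 5 - 40\right) 4 \left(-24\right) = 15 \left(64 - 24 + 15 - 40\right) \left(-96\right) = 15 \cdot 15 \left(-96\right) = 225 \left(-96\right) = -21600$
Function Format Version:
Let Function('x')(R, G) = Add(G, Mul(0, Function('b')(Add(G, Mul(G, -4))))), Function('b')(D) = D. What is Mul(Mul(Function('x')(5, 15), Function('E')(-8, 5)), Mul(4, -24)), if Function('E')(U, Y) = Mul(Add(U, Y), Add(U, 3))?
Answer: -21600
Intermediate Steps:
Function('E')(U, Y) = Mul(Add(3, U), Add(U, Y)) (Function('E')(U, Y) = Mul(Add(U, Y), Add(3, U)) = Mul(Add(3, U), Add(U, Y)))
Function('x')(R, G) = G (Function('x')(R, G) = Add(G, Mul(0, Add(G, Mul(G, -4)))) = Add(G, Mul(0, Add(G, Mul(-4, G)))) = Add(G, Mul(0, Mul(-3, G))) = Add(G, 0) = G)
Mul(Mul(Function('x')(5, 15), Function('E')(-8, 5)), Mul(4, -24)) = Mul(Mul(15, Add(Pow(-8, 2), Mul(3, -8), Mul(3, 5), Mul(-8, 5))), Mul(4, -24)) = Mul(Mul(15, Add(64, -24, 15, -40)), -96) = Mul(Mul(15, 15), -96) = Mul(225, -96) = -21600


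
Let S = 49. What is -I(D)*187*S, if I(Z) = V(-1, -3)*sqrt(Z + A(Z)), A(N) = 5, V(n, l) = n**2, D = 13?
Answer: -27489*sqrt(2) ≈ -38875.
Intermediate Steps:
I(Z) = sqrt(5 + Z) (I(Z) = (-1)**2*sqrt(Z + 5) = 1*sqrt(5 + Z) = sqrt(5 + Z))
-I(D)*187*S = -sqrt(5 + 13)*187*49 = -sqrt(18)*187*49 = -(3*sqrt(2))*187*49 = -561*sqrt(2)*49 = -27489*sqrt(2)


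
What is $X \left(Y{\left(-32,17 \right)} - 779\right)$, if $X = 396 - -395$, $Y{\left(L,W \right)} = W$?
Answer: $-602742$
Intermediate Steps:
$X = 791$ ($X = 396 + 395 = 791$)
$X \left(Y{\left(-32,17 \right)} - 779\right) = 791 \left(17 - 779\right) = 791 \left(-762\right) = -602742$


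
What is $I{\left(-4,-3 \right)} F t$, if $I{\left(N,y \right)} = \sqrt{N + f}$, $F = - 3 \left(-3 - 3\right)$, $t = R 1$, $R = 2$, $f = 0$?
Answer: $72 i \approx 72.0 i$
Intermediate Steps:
$t = 2$ ($t = 2 \cdot 1 = 2$)
$F = 18$ ($F = \left(-3\right) \left(-6\right) = 18$)
$I{\left(N,y \right)} = \sqrt{N}$ ($I{\left(N,y \right)} = \sqrt{N + 0} = \sqrt{N}$)
$I{\left(-4,-3 \right)} F t = \sqrt{-4} \cdot 18 \cdot 2 = 2 i 18 \cdot 2 = 36 i 2 = 72 i$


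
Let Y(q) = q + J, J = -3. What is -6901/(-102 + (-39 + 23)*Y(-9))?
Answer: -6901/90 ≈ -76.678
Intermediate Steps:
Y(q) = -3 + q (Y(q) = q - 3 = -3 + q)
-6901/(-102 + (-39 + 23)*Y(-9)) = -6901/(-102 + (-39 + 23)*(-3 - 9)) = -6901/(-102 - 16*(-12)) = -6901/(-102 + 192) = -6901/90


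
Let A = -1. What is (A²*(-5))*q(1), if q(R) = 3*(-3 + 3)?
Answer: 0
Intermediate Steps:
q(R) = 0 (q(R) = 3*0 = 0)
(A²*(-5))*q(1) = ((-1)²*(-5))*0 = (1*(-5))*0 = -5*0 = 0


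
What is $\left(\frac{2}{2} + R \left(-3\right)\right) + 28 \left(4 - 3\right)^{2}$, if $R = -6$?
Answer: $47$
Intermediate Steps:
$\left(\frac{2}{2} + R \left(-3\right)\right) + 28 \left(4 - 3\right)^{2} = \left(\frac{2}{2} - -18\right) + 28 \left(4 - 3\right)^{2} = \left(2 \cdot \frac{1}{2} + 18\right) + 28 \cdot 1^{2} = \left(1 + 18\right) + 28 \cdot 1 = 19 + 28 = 47$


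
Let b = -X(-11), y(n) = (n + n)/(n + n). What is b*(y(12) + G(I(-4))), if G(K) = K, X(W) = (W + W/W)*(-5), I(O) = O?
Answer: 150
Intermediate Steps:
X(W) = -5 - 5*W (X(W) = (W + 1)*(-5) = (1 + W)*(-5) = -5 - 5*W)
y(n) = 1 (y(n) = (2*n)/((2*n)) = (2*n)*(1/(2*n)) = 1)
b = -50 (b = -(-5 - 5*(-11)) = -(-5 + 55) = -1*50 = -50)
b*(y(12) + G(I(-4))) = -50*(1 - 4) = -50*(-3) = 150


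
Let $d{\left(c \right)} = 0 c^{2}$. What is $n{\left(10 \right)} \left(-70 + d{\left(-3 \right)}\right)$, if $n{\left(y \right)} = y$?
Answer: $-700$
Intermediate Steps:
$d{\left(c \right)} = 0$
$n{\left(10 \right)} \left(-70 + d{\left(-3 \right)}\right) = 10 \left(-70 + 0\right) = 10 \left(-70\right) = -700$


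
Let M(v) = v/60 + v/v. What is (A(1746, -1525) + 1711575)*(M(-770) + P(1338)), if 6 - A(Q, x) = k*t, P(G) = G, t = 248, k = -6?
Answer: 4543630011/2 ≈ 2.2718e+9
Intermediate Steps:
A(Q, x) = 1494 (A(Q, x) = 6 - (-6)*248 = 6 - 1*(-1488) = 6 + 1488 = 1494)
M(v) = 1 + v/60 (M(v) = v*(1/60) + 1 = v/60 + 1 = 1 + v/60)
(A(1746, -1525) + 1711575)*(M(-770) + P(1338)) = (1494 + 1711575)*((1 + (1/60)*(-770)) + 1338) = 1713069*((1 - 77/6) + 1338) = 1713069*(-71/6 + 1338) = 1713069*(7957/6) = 4543630011/2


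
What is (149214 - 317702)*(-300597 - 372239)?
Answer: 113364791968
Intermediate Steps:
(149214 - 317702)*(-300597 - 372239) = -168488*(-672836) = 113364791968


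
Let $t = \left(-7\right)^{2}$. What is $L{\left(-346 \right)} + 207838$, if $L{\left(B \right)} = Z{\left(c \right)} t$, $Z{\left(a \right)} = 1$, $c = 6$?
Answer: $207887$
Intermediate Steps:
$t = 49$
$L{\left(B \right)} = 49$ ($L{\left(B \right)} = 1 \cdot 49 = 49$)
$L{\left(-346 \right)} + 207838 = 49 + 207838 = 207887$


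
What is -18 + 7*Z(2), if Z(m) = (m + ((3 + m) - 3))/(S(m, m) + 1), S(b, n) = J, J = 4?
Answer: -62/5 ≈ -12.400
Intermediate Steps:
S(b, n) = 4
Z(m) = 2*m/5 (Z(m) = (m + ((3 + m) - 3))/(4 + 1) = (m + m)/5 = (2*m)*(⅕) = 2*m/5)
-18 + 7*Z(2) = -18 + 7*((⅖)*2) = -18 + 7*(⅘) = -18 + 28/5 = -62/5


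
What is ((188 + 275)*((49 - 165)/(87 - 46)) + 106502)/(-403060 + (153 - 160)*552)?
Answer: -2156437/8341942 ≈ -0.25851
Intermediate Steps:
((188 + 275)*((49 - 165)/(87 - 46)) + 106502)/(-403060 + (153 - 160)*552) = (463*(-116/41) + 106502)/(-403060 - 7*552) = (463*(-116*1/41) + 106502)/(-403060 - 3864) = (463*(-116/41) + 106502)/(-406924) = (-53708/41 + 106502)*(-1/406924) = (4312874/41)*(-1/406924) = -2156437/8341942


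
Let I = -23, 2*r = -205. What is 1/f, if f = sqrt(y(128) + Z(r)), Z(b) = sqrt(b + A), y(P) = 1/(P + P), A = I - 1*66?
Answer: 16/sqrt(1 + 128*I*sqrt(766)) ≈ 0.19011 - 0.19006*I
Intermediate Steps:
r = -205/2 (r = (1/2)*(-205) = -205/2 ≈ -102.50)
A = -89 (A = -23 - 1*66 = -23 - 66 = -89)
y(P) = 1/(2*P)
Z(b) = sqrt(-89 + b) (Z(b) = sqrt(b - 89) = sqrt(-89 + b))
f = sqrt(1/256 + I*sqrt(766)/2) (f = sqrt((1/2)/128 + sqrt(-89 - 205/2)) = sqrt((1/2)*(1/128) + sqrt(-383/2)) = sqrt(1/256 + I*sqrt(766)/2) ≈ 2.6308 + 2.6301*I)
1/f = 1/(sqrt(1 + 128*I*sqrt(766))/16) = 16/sqrt(1 + 128*I*sqrt(766))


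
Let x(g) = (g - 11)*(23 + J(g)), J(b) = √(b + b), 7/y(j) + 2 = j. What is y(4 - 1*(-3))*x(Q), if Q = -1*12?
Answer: -3703/5 - 322*I*√6/5 ≈ -740.6 - 157.75*I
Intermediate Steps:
y(j) = 7/(-2 + j)
Q = -12
J(b) = √2*√b (J(b) = √(2*b) = √2*√b)
x(g) = (-11 + g)*(23 + √2*√g) (x(g) = (g - 11)*(23 + √2*√g) = (-11 + g)*(23 + √2*√g))
y(4 - 1*(-3))*x(Q) = (7/(-2 + (4 - 1*(-3))))*(-253 + 23*(-12) + √2*(-12)^(3/2) - 11*√2*√(-12)) = (7/(-2 + (4 + 3)))*(-253 - 276 + √2*(-24*I*√3) - 11*√2*2*I*√3) = (7/(-2 + 7))*(-253 - 276 - 24*I*√6 - 22*I*√6) = (7/5)*(-529 - 46*I*√6) = (7*(⅕))*(-529 - 46*I*√6) = 7*(-529 - 46*I*√6)/5 = -3703/5 - 322*I*√6/5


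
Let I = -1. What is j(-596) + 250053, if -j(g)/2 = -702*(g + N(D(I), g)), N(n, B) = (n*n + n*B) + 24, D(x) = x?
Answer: 285153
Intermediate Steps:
N(n, B) = 24 + n² + B*n (N(n, B) = (n² + B*n) + 24 = 24 + n² + B*n)
j(g) = 35100 (j(g) = -(-1404)*(g + (24 + (-1)² + g*(-1))) = -(-1404)*(g + (24 + 1 - g)) = -(-1404)*(g + (25 - g)) = -(-1404)*25 = -2*(-17550) = 35100)
j(-596) + 250053 = 35100 + 250053 = 285153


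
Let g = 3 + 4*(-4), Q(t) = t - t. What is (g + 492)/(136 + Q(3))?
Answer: 479/136 ≈ 3.5221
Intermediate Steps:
Q(t) = 0
g = -13 (g = 3 - 16 = -13)
(g + 492)/(136 + Q(3)) = (-13 + 492)/(136 + 0) = 479/136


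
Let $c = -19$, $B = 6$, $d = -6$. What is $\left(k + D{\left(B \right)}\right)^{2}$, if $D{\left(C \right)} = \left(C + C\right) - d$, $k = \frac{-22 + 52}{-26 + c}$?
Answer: $\frac{2704}{9} \approx 300.44$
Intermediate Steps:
$k = - \frac{2}{3}$ ($k = \frac{-22 + 52}{-26 - 19} = \frac{30}{-45} = 30 \left(- \frac{1}{45}\right) = - \frac{2}{3} \approx -0.66667$)
$D{\left(C \right)} = 6 + 2 C$ ($D{\left(C \right)} = \left(C + C\right) - -6 = 2 C + 6 = 6 + 2 C$)
$\left(k + D{\left(B \right)}\right)^{2} = \left(- \frac{2}{3} + \left(6 + 2 \cdot 6\right)\right)^{2} = \left(- \frac{2}{3} + \left(6 + 12\right)\right)^{2} = \left(- \frac{2}{3} + 18\right)^{2} = \left(\frac{52}{3}\right)^{2} = \frac{2704}{9}$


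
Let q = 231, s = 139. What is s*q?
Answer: 32109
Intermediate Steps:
s*q = 139*231 = 32109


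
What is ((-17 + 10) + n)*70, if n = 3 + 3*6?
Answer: 980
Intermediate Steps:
n = 21 (n = 3 + 18 = 21)
((-17 + 10) + n)*70 = ((-17 + 10) + 21)*70 = (-7 + 21)*70 = 14*70 = 980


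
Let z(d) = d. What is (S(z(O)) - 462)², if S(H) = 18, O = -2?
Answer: 197136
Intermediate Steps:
(S(z(O)) - 462)² = (18 - 462)² = (-444)² = 197136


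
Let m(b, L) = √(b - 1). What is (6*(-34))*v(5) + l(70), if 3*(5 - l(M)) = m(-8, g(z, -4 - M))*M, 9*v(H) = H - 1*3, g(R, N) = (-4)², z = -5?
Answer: -121/3 - 70*I ≈ -40.333 - 70.0*I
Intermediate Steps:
g(R, N) = 16
m(b, L) = √(-1 + b)
v(H) = -⅓ + H/9 (v(H) = (H - 1*3)/9 = (H - 3)/9 = (-3 + H)/9 = -⅓ + H/9)
l(M) = 5 - I*M (l(M) = 5 - √(-1 - 8)*M/3 = 5 - √(-9)*M/3 = 5 - 3*I*M/3 = 5 - I*M)
(6*(-34))*v(5) + l(70) = (6*(-34))*(-⅓ + (⅑)*5) + (5 - 1*I*70) = -204*(-⅓ + 5/9) + (5 - 70*I) = -204*2/9 + (5 - 70*I) = -136/3 + (5 - 70*I) = -121/3 - 70*I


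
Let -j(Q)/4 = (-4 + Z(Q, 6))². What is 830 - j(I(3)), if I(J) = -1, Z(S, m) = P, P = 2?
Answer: 846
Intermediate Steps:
Z(S, m) = 2
j(Q) = -16 (j(Q) = -4*(-4 + 2)² = -4*(-2)² = -4*4 = -16)
830 - j(I(3)) = 830 - 1*(-16) = 830 + 16 = 846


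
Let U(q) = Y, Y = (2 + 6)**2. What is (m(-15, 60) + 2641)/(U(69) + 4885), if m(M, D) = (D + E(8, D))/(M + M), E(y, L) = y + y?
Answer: 39577/74235 ≈ 0.53313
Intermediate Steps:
E(y, L) = 2*y
m(M, D) = (16 + D)/(2*M) (m(M, D) = (D + 2*8)/(M + M) = (D + 16)/((2*M)) = (16 + D)*(1/(2*M)) = (16 + D)/(2*M))
Y = 64 (Y = 8**2 = 64)
U(q) = 64
(m(-15, 60) + 2641)/(U(69) + 4885) = ((1/2)*(16 + 60)/(-15) + 2641)/(64 + 4885) = ((1/2)*(-1/15)*76 + 2641)/4949 = (-38/15 + 2641)*(1/4949) = (39577/15)*(1/4949) = 39577/74235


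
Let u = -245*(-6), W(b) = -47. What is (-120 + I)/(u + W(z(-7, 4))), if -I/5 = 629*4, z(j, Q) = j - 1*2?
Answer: -12700/1423 ≈ -8.9248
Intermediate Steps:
z(j, Q) = -2 + j (z(j, Q) = j - 2 = -2 + j)
u = 1470
I = -12580 (I = -3145*4 = -5*2516 = -12580)
(-120 + I)/(u + W(z(-7, 4))) = (-120 - 12580)/(1470 - 47) = -12700/1423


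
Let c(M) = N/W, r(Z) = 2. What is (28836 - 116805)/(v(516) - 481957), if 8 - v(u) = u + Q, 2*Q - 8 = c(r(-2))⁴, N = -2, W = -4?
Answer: 2815008/15439009 ≈ 0.18233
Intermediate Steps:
c(M) = ½ (c(M) = -2/(-4) = -2*(-¼) = ½)
Q = 129/32 (Q = 4 + (½)⁴/2 = 4 + (½)*(1/16) = 4 + 1/32 = 129/32 ≈ 4.0313)
v(u) = 127/32 - u (v(u) = 8 - (u + 129/32) = 8 - (129/32 + u) = 8 + (-129/32 - u) = 127/32 - u)
(28836 - 116805)/(v(516) - 481957) = (28836 - 116805)/((127/32 - 1*516) - 481957) = -87969/((127/32 - 516) - 481957) = -87969/(-16385/32 - 481957) = -87969/(-15439009/32) = -87969*(-32/15439009) = 2815008/15439009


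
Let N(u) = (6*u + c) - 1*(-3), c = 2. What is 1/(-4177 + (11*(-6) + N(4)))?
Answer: -1/4214 ≈ -0.00023730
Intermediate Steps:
N(u) = 5 + 6*u (N(u) = (6*u + 2) - 1*(-3) = (2 + 6*u) + 3 = 5 + 6*u)
1/(-4177 + (11*(-6) + N(4))) = 1/(-4177 + (11*(-6) + (5 + 6*4))) = 1/(-4177 + (-66 + (5 + 24))) = 1/(-4177 + (-66 + 29)) = 1/(-4177 - 37) = 1/(-4214) = -1/4214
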